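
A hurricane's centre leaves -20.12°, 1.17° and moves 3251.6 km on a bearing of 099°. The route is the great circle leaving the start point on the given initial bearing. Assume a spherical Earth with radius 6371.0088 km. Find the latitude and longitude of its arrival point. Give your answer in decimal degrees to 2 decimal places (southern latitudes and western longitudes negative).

latitude -21.83°, longitude 32.49°

δ = 3251.6/6371.0088 = 0.510374 rad (29.2423°).
Converting: φ₁ = -0.351160 rad, θ = 1.727876 rad.
Applying the spherical law of cosines for sides, sin φ₂ = sin φ₁ cos δ + cos φ₁ sin δ cos θ = -0.371906, so φ₂ = -21.83°.
Δλ = atan2( sin θ sin δ cos φ₁ , cos δ − sin φ₁ sin φ₂ ) = atan2(0.453045, 0.744631) = 0.546585 rad = 31.32°.
Hence λ₂ = 1.17° + 31.32° = 32.49°.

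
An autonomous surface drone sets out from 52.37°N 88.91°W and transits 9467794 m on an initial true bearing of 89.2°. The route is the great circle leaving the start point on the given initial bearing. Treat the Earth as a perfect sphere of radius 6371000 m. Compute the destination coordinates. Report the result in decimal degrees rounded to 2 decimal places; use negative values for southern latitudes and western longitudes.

δ = 9467794/6371000 = 1.486077 rad (85.1459°).
With φ₁ = 52.37° = 0.914029 rad and θ = 89.2° = 1.556834 rad:
Applying the spherical law of cosines for sides, sin φ₂ = sin φ₁ cos δ + cos φ₁ sin δ cos θ = 0.075509, so φ₂ = 4.33°.
Δλ = atan2( sin θ sin δ cos φ₁ , cos δ − sin φ₁ sin φ₂ ) = atan2(0.608311, 0.024817) = 1.530022 rad = 87.66°.
λ₂ = λ₁ + Δλ = -1.25°.

latitude 4.33°, longitude -1.25°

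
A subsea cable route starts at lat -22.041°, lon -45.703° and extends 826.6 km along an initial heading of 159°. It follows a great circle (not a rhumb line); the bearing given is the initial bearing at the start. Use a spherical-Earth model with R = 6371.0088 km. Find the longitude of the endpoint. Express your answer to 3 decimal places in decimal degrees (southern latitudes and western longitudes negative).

Central angle δ = d/R = 0.129744 rad.
With φ₁ = -22.041° = -0.384688 rad and θ = 159° = 2.775074 rad:
Destination latitude: φ₂ = arcsin( sin φ₁ cos δ + cos φ₁ sin δ cos θ ) = arcsin(-0.484075) = -28.952°.
Δλ = atan2( sin θ sin δ cos φ₁ , cos δ − sin φ₁ sin φ₂ ) = atan2(0.042977, 0.809936) = 0.053013 rad = 3.037°.
λ₂ = -45.703° + 3.037° = -42.666°.

longitude -42.666°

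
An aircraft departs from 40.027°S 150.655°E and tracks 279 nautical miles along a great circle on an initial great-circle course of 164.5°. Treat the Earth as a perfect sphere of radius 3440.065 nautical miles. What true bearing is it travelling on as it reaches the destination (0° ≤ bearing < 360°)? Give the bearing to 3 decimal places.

final bearing 163.329°

The arc subtends δ = 279/3440.065 = 0.081103 rad at the centre.
Converting: φ₁ = -0.698603 rad, θ = 2.871067 rad.
sin φ₂ = sin φ₁ cos δ + cos φ₁ sin δ cos θ = (-0.643149)(0.996713) + (0.765741)(0.081014)(-0.963630) = -0.700814
φ₂ = asin(-0.700814) = -0.776538 rad = -44.492°.
For the longitude increment, Δλ = atan2( sin θ sin δ cos φ₁, cos δ − sin φ₁ sin φ₂ ) = atan2(0.016578, 0.545985) = 1.739°.
λ₂ = λ₁ + Δλ = 152.394°.
The forward bearing on arrival equals the back-azimuth from the destination plus 180°.
Back-azimuth from P₂ (-44.492°, 152.394°) to P₁ (-40.027°, 150.655°), with Δλ' = λ₁ − λ₂ = -1.739°: atan2( sin Δλ' cos φ₁ , cos φ₂ sin φ₁ − sin φ₂ cos φ₁ cos Δλ' ) = 343.329°.
Final bearing = (343.329° + 180°) mod 360° = 163.329°.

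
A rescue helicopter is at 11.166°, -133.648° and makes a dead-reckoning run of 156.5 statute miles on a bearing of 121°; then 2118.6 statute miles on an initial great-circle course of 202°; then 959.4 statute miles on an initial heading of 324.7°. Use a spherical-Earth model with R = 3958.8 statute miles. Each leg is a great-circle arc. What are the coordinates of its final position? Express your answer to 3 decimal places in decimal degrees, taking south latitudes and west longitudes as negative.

Apply the spherical direct solution leg by leg, carrying full precision between legs.
Leg 1: from (11.166°, -133.648°), δ = 156.5/3958.8 = 0.039532 rad, θ = 121° → φ = 9.993°, λ = -131.677°.
Leg 2: from (9.993°, -131.677°), δ = 2118.6/3958.8 = 0.535162 rad, θ = 202° → φ = -18.446°, λ = -143.295°.
Leg 3: from (-18.446°, -143.295°), δ = 959.4/3958.8 = 0.242346 rad, θ = 324.7° → φ = -6.971°, λ = -151.326°.

latitude -6.971°, longitude -151.326°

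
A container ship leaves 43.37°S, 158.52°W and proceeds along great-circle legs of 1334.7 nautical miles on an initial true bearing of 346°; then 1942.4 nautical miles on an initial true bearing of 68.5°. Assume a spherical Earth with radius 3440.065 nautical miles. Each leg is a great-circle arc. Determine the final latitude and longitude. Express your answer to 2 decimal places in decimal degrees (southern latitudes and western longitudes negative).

latitude -7.43°, longitude -134.03°

Apply the spherical direct solution leg by leg, carrying full precision between legs.
Leg 1: from (-43.37°, -158.52°), δ = 1334.7/3440.065 = 0.387987 rad, θ = 346° → φ = -21.64°, λ = -164.17°.
Leg 2: from (-21.64°, -164.17°), δ = 1942.4/3440.065 = 0.564640 rad, θ = 68.5° → φ = -7.43°, λ = -134.03°.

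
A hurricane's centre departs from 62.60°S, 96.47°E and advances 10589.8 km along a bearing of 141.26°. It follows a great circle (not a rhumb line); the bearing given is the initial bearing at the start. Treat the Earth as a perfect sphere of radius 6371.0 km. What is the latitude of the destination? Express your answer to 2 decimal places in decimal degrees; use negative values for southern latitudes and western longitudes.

δ = 10589.8/6371 = 1.662188 rad (95.2364°).
With φ₁ = -62.60° = -1.092576 rad and θ = 141.26° = 2.465452 rad:
Applying the spherical law of cosines for sides, sin φ₂ = sin φ₁ cos δ + cos φ₁ sin δ cos θ = -0.276429, so φ₂ = -16.05°.
Then Δλ = atan2(0.286785, -0.336682) = 2.436056 rad, from sin θ sin δ cos φ₁ over cos δ − sin φ₁ sin φ₂.
λ₂ = 96.47° + 139.58° = 236.05°, normalized to (−180°, 180°] → -123.95°.

latitude -16.05°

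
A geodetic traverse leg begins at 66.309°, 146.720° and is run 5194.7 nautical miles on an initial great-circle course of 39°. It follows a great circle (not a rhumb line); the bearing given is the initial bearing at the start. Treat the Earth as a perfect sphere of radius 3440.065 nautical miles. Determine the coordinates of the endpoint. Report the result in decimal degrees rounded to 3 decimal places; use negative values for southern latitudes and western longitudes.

latitude 21.547°, longitude -75.762°

Central angle δ = d/R = 1.510059 rad.
Converting: φ₁ = 1.157310 rad, θ = 0.680678 rad.
Destination latitude: φ₂ = arcsin( sin φ₁ cos δ + cos φ₁ sin δ cos θ ) = arcsin(0.367269) = 21.547°.
Δλ = atan2( sin θ sin δ cos φ₁ , cos δ − sin φ₁ sin φ₂ ) = atan2(0.252397, -0.275618) = 2.400143 rad = 137.518°.
λ₂ = 146.720° + 137.518° = 284.238°, normalized to (−180°, 180°] → -75.762°.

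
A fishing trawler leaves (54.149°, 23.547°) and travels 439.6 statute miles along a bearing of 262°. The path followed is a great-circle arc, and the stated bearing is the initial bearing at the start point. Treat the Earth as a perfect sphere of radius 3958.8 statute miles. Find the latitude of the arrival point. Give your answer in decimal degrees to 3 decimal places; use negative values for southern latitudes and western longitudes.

δ = 439.6/3958.8 = 0.111044 rad (6.3623°).
With φ₁ = 54.149° = 0.945078 rad and θ = 262° = 4.572763 rad:
sin φ₂ = sin φ₁ cos δ + cos φ₁ sin δ cos θ = (0.810543)(0.993841) + (0.585679)(0.110816)(-0.139173) = 0.796518
φ₂ = asin(0.796518) = 0.921514 rad = 52.799°.
Then Δλ = atan2(-0.064271, 0.348229) = -0.182511 rad, from sin θ sin δ cos φ₁ over cos δ − sin φ₁ sin φ₂.
Hence λ₂ = 23.547° + -10.457° = 13.090°.

latitude 52.799°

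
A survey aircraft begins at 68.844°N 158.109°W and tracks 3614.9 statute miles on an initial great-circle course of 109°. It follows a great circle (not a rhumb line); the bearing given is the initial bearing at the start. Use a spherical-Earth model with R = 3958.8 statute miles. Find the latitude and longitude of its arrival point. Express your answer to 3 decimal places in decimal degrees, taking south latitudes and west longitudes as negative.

latitude 28.495°, longitude -99.739°

Angular distance δ = d/R = 3614.9 / 3958.8 = 0.913130 rad.
Start latitude φ₁ = 1.201554 rad; initial bearing θ = 1.902409 rad.
sin φ₂ = sin φ₁ cos δ + cos φ₁ sin δ cos θ = (0.932601)(0.611271) + (0.360908)(0.791421)(-0.325568) = 0.477080
φ₂ = asin(0.477080) = 0.497330 rad = 28.495°.
Then Δλ = atan2(0.270069, 0.166346) = 1.018740 rad, from sin θ sin δ cos φ₁ over cos δ − sin φ₁ sin φ₂.
λ₂ = λ₁ + Δλ = -99.739°.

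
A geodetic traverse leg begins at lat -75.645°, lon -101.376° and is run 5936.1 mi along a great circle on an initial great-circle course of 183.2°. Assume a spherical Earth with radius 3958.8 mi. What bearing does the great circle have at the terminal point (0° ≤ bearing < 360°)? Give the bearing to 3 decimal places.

δ = 5936.1/3958.8 = 1.499470 rad (85.9133°).
With φ₁ = -75.645° = -1.320254 rad and θ = 183.2° = 3.197443 rad:
Applying the spherical law of cosines for sides, sin φ₂ = sin φ₁ cos δ + cos φ₁ sin δ cos θ = -0.315954, so φ₂ = -18.418°.
Then Δλ = atan2(-0.013805, -0.234823) = -3.082873 rad, from sin θ sin δ cos φ₁ over cos δ − sin φ₁ sin φ₂.
λ₂ = -101.376° + -176.636° = -278.012°, normalized to (−180°, 180°] → 81.988°.
The forward bearing on arrival equals the back-azimuth from the destination plus 180°.
Back-azimuth from P₂ (-18.418°, 81.988°) to P₁ (-75.645°, -101.376°), with Δλ' = λ₁ − λ₂ = -183.364°: atan2( sin Δλ' cos φ₁ , cos φ₂ sin φ₁ − sin φ₂ cos φ₁ cos Δλ' ) = 179.164°.
Final bearing = (179.164° + 180°) mod 360° = 359.164°.

final bearing 359.164°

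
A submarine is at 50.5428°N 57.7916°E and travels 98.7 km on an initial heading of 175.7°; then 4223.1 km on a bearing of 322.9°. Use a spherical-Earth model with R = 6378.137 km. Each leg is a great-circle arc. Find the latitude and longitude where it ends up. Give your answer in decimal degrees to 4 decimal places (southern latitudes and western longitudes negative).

Apply the spherical direct solution leg by leg, carrying full precision between legs.
Leg 1: from (50.5428°, 57.7916°), δ = 98.7/6378.137 = 0.015475 rad, θ = 175.7° → φ = 49.6586°, λ = 57.8943°.
Leg 2: from (49.6586°, 57.8943°), δ = 4223.1/6378.137 = 0.662121 rad, θ = 322.9° → φ = 66.7168°, λ = -11.8564°.

latitude 66.7168°, longitude -11.8564°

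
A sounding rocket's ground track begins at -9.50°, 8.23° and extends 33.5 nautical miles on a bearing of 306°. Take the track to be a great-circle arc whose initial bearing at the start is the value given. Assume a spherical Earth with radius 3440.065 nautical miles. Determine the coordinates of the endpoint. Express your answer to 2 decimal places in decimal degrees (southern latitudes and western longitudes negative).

latitude -9.17°, longitude 7.77°

The arc subtends δ = 33.5/3440.065 = 0.009738 rad at the centre.
With φ₁ = -9.50° = -0.165806 rad and θ = 306° = 5.340708 rad:
sin φ₂ = sin φ₁ cos δ + cos φ₁ sin δ cos θ = (-0.165048)(0.999953) + (0.986286)(0.009738)(0.587785) = -0.159394
φ₂ = asin(-0.159394) = -0.160077 rad = -9.17°.
For the longitude increment, Δλ = atan2( sin θ sin δ cos φ₁, cos δ − sin φ₁ sin φ₂ ) = atan2(-0.007770, 0.973645) = -0.46°.
λ₂ = λ₁ + Δλ = 7.77°.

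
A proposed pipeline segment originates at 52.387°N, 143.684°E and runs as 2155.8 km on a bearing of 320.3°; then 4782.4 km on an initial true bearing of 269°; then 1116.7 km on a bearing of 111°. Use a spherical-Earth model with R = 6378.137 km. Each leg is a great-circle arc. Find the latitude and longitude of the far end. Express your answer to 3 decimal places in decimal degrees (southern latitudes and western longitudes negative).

latitude 36.770°, longitude 61.357°

Apply the spherical direct solution leg by leg, carrying full precision between legs.
Leg 1: from (52.387°, 143.684°), δ = 2155.8/6378.137 = 0.337998 rad, θ = 320.3° → φ = 64.561°, λ = 114.139°.
Leg 2: from (64.561°, 114.139°), δ = 4782.4/6378.137 = 0.749811 rad, θ = 269° → φ = 40.977°, λ = 49.644°.
Leg 3: from (40.977°, 49.644°), δ = 1116.7/6378.137 = 0.175082 rad, θ = 111° → φ = 36.770°, λ = 61.357°.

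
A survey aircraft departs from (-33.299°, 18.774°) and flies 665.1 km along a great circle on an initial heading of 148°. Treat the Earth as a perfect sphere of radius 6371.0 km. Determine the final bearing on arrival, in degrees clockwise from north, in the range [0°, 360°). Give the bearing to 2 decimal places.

Angular distance δ = d/R = 665.1 / 6371 = 0.104395 rad.
Start latitude φ₁ = -0.581177 rad; initial bearing θ = 2.583087 rad.
sin φ₂ = sin φ₁ cos δ + cos φ₁ sin δ cos θ = (-0.549008)(0.994556) + (0.835817)(0.104205)(-0.848048) = -0.619881
φ₂ = asin(-0.619881) = -0.668592 rad = -38.307°.
Δλ = atan2( sin θ sin δ cos φ₁ , cos δ − sin φ₁ sin φ₂ ) = atan2(0.046154, 0.654236) = 0.070430 rad = 4.035°.
Hence λ₂ = 18.774° + 4.035° = 22.809°.
The forward bearing on arrival equals the back-azimuth from the destination plus 180°.
Back-azimuth from P₂ (-38.31°, 22.81°) to P₁ (-33.30°, 18.77°), with Δλ' = λ₁ − λ₂ = -4.04°: atan2( sin Δλ' cos φ₁ , cos φ₂ sin φ₁ − sin φ₂ cos φ₁ cos Δλ' ) = 325.64°.
Final bearing = (325.64° + 180°) mod 360° = 145.64°.

final bearing 145.64°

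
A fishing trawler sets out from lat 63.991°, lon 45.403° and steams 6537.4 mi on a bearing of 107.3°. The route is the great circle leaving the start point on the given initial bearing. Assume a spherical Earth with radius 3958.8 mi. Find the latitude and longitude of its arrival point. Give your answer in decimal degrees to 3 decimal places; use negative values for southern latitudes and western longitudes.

The arc subtends δ = 6537.4/3958.8 = 1.651359 rad at the centre.
Start latitude φ₁ = 1.116854 rad; initial bearing θ = 1.872738 rad.
Applying the spherical law of cosines for sides, sin φ₂ = sin φ₁ cos δ + cos φ₁ sin δ cos θ = -0.202305, so φ₂ = -11.672°.
Δλ = atan2( sin θ sin δ cos φ₁ , cos δ − sin φ₁ sin φ₂ ) = atan2(0.417316, 0.101341) = 1.332568 rad = 76.351°.
Hence λ₂ = 45.403° + 76.351° = 121.754°.

latitude -11.672°, longitude 121.754°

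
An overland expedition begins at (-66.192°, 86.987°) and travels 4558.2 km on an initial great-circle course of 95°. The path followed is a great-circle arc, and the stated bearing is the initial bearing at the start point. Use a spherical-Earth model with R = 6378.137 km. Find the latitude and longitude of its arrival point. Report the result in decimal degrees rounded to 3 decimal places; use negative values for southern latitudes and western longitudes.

δ = 4558.2/6378.137 = 0.714660 rad (40.9470°).
Start latitude φ₁ = -1.155268 rad; initial bearing θ = 1.658063 rad.
Destination latitude: φ₂ = arcsin( sin φ₁ cos δ + cos φ₁ sin δ cos θ ) = arcsin(-0.714098) = -45.569°.
For the longitude increment, Δλ = atan2( sin θ sin δ cos φ₁, cos δ − sin φ₁ sin φ₂ ) = atan2(0.263545, 0.101985) = 68.845°.
Hence λ₂ = 86.987° + 68.845° = 155.832°.

latitude -45.569°, longitude 155.832°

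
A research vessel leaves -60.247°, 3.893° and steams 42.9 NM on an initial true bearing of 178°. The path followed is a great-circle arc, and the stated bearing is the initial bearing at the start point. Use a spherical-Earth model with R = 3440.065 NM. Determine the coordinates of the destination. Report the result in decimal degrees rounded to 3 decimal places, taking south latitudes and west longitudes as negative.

δ = 42.9/3440.065 = 0.012471 rad (0.7145°).
With φ₁ = -60.247° = -1.051509 rad and θ = 178° = 3.106686 rad:
Applying the spherical law of cosines for sides, sin φ₂ = sin φ₁ cos δ + cos φ₁ sin δ cos θ = -0.874290, so φ₂ = -60.961°.
Δλ = atan2( sin θ sin δ cos φ₁ , cos δ − sin φ₁ sin φ₂ ) = atan2(0.000216, 0.240887) = 0.000897 rad = 0.051°.
Hence λ₂ = 3.893° + 0.051° = 3.944°.

latitude -60.961°, longitude 3.944°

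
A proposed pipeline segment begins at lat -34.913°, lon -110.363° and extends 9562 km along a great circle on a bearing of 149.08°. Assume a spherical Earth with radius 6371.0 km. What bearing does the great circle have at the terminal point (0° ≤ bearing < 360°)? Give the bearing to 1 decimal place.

Central angle δ = d/R = 1.500863 rad.
With φ₁ = -34.913° = -0.609347 rad and θ = 149.08° = 2.601937 rad:
Destination latitude: φ₂ = arcsin( sin φ₁ cos δ + cos φ₁ sin δ cos θ ) = arcsin(-0.741758) = -47.881°.
Then Δλ = atan2(0.420331, -0.354656) = 2.271653 rad, from sin θ sin δ cos φ₁ over cos δ − sin φ₁ sin φ₂.
λ₂ = -110.363° + 130.156° = 19.793°.
The forward bearing on arrival equals the back-azimuth from the destination plus 180°.
Back-azimuth from P₂ (-47.9°, 19.8°) to P₁ (-34.9°, -110.4°), with Δλ' = λ₁ − λ₂ = -130.2°: atan2( sin Δλ' cos φ₁ , cos φ₂ sin φ₁ − sin φ₂ cos φ₁ cos Δλ' ) = 218.9°.
Final bearing = (218.9° + 180°) mod 360° = 38.9°.

final bearing 38.9°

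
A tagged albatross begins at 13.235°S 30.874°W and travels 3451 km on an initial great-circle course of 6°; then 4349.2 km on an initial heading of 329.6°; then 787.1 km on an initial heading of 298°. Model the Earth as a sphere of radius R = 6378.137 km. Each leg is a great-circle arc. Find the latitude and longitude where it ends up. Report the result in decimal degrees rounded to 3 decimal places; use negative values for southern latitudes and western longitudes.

latitude 51.742°, longitude -66.733°

Apply the spherical direct solution leg by leg, carrying full precision between legs.
Leg 1: from (-13.235°, -30.874°), δ = 3451/6378.137 = 0.541067 rad, θ = 6° → φ = 17.601°, λ = -27.636°.
Leg 2: from (17.601°, -27.636°), δ = 4349.2/6378.137 = 0.681892 rad, θ = 329.6° → φ = 48.844°, λ = -56.624°.
Leg 3: from (48.844°, -56.624°), δ = 787.1/6378.137 = 0.123406 rad, θ = 298° → φ = 51.742°, λ = -66.733°.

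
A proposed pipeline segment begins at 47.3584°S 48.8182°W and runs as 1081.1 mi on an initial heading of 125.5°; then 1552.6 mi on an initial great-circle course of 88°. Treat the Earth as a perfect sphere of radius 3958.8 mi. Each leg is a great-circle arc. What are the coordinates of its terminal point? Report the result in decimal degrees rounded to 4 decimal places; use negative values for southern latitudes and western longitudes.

latitude -48.1475°, longitude 8.3417°

Apply the spherical direct solution leg by leg, carrying full precision between legs.
Leg 1: from (-47.3584°, -48.8182°), δ = 1081.1/3958.8 = 0.273088 rad, θ = 125.5° → φ = -54.5322°, λ = -26.5829°.
Leg 2: from (-54.5322°, -26.5829°), δ = 1552.6/3958.8 = 0.392190 rad, θ = 88° → φ = -48.1475°, λ = 8.3417°.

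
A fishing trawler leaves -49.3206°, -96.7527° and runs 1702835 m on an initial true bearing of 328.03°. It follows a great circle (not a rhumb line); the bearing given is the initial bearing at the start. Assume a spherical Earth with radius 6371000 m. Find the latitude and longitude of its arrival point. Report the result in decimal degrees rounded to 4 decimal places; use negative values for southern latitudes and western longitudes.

latitude -35.8313°, longitude -106.6848°

Angular distance δ = d/R = 1702835 / 6371000 = 0.267279 rad.
Converting: φ₁ = -0.860807 rad, θ = 5.725204 rad.
Destination latitude: φ₂ = arcsin( sin φ₁ cos δ + cos φ₁ sin δ cos θ ) = arcsin(-0.585400) = -35.8313°.
Δλ = atan2( sin θ sin δ cos φ₁ , cos δ − sin φ₁ sin φ₂ ) = atan2(-0.091150, 0.520544) = -0.173349 rad = -9.9321°.
λ₂ = -96.7527° + -9.9321° = -106.6848°.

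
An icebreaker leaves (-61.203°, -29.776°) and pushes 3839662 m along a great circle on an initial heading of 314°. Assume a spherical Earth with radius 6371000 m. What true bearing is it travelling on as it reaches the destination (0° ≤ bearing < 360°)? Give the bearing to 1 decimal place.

The arc subtends δ = 3839662/6371000 = 0.602678 rad at the centre.
Converting: φ₁ = -1.068194 rad, θ = 5.480334 rad.
Destination latitude: φ₂ = arcsin( sin φ₁ cos δ + cos φ₁ sin δ cos θ ) = arcsin(-0.532259) = -32.158°.
Δλ = atan2( sin θ sin δ cos φ₁ , cos δ − sin φ₁ sin φ₂ ) = atan2(-0.196420, 0.357385) = -0.502540 rad = -28.793°.
λ₂ = -29.776° + -28.793° = -58.569°.
The forward bearing on arrival equals the back-azimuth from the destination plus 180°.
Back-azimuth from P₂ (-32.2°, -58.6°) to P₁ (-61.2°, -29.8°), with Δλ' = λ₁ − λ₂ = 28.8°: atan2( sin Δλ' cos φ₁ , cos φ₂ sin φ₁ − sin φ₂ cos φ₁ cos Δλ' ) = 155.8°.
Final bearing = (155.8° + 180°) mod 360° = 335.8°.

final bearing 335.8°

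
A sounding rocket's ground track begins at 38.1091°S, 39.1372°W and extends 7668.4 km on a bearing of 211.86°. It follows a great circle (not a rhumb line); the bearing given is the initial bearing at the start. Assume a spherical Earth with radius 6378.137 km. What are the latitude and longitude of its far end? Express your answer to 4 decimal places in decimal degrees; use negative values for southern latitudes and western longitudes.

Central angle δ = d/R = 1.202295 rad.
Converting: φ₁ = -0.665129 rad, θ = 3.697655 rad.
Applying the spherical law of cosines for sides, sin φ₂ = sin φ₁ cos δ + cos φ₁ sin δ cos θ = -0.845741, so φ₂ = -57.7514°.
Δλ = atan2( sin θ sin δ cos φ₁ , cos δ − sin φ₁ sin φ₂ ) = atan2(-0.387447, -0.161740) = -1.966256 rad = -112.6582°.
λ₂ = λ₁ + Δλ = -151.7954°.

latitude -57.7514°, longitude -151.7954°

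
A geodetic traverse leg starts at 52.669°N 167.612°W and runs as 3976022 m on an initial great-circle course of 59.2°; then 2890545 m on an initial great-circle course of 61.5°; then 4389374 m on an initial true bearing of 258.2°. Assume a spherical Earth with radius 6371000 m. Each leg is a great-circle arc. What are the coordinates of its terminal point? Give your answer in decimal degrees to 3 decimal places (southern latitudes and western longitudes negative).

Apply the spherical direct solution leg by leg, carrying full precision between legs.
Leg 1: from (52.669°, -167.612°), δ = 3976022/6371000 = 0.624081 rad, θ = 59.2° → φ = 55.762°, λ = -104.471°.
Leg 2: from (55.762°, -104.471°), δ = 2890545/6371000 = 0.453704 rad, θ = 61.5° → φ = 59.400°, λ = -55.299°.
Leg 3: from (59.400°, -55.299°), δ = 4389374/6371000 = 0.688962 rad, θ = 258.2° → φ = 36.743°, λ = -106.248°.

latitude 36.743°, longitude -106.248°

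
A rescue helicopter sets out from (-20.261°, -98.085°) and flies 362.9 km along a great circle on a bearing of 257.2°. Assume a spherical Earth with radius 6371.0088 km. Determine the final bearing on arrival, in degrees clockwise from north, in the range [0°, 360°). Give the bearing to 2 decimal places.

Angular distance δ = d/R = 362.9 / 6371.0088 = 0.056961 rad.
Start latitude φ₁ = -0.353621 rad; initial bearing θ = 4.488987 rad.
sin φ₂ = sin φ₁ cos δ + cos φ₁ sin δ cos θ = (-0.346297)(0.998378) + (0.938125)(0.056930)(-0.221548) = -0.357568
φ₂ = asin(-0.357568) = -0.365662 rad = -20.951°.
Δλ = atan2( sin θ sin δ cos φ₁ , cos δ − sin φ₁ sin φ₂ ) = atan2(-0.052081, 0.874553) = -0.059481 rad = -3.408°.
Hence λ₂ = -98.085° + -3.408° = -101.493°.
The forward bearing on arrival equals the back-azimuth from the destination plus 180°.
Back-azimuth from P₂ (-20.95°, -101.49°) to P₁ (-20.26°, -98.08°), with Δλ' = λ₁ − λ₂ = 3.41°: atan2( sin Δλ' cos φ₁ , cos φ₂ sin φ₁ − sin φ₂ cos φ₁ cos Δλ' ) = 78.40°.
Final bearing = (78.40° + 180°) mod 360° = 258.40°.

final bearing 258.40°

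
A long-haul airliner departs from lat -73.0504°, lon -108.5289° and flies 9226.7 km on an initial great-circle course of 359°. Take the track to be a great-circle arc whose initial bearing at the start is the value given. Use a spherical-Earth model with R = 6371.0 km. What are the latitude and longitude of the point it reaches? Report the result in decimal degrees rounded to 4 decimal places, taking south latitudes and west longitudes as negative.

Angular distance δ = d/R = 9226.7 / 6371 = 1.448234 rad.
Start latitude φ₁ = -1.274970 rad; initial bearing θ = 6.265732 rad.
Applying the spherical law of cosines for sides, sin φ₂ = sin φ₁ cos δ + cos φ₁ sin δ cos θ = 0.172355, so φ₂ = 9.9247°.
Δλ = atan2( sin θ sin δ cos φ₁ , cos δ − sin φ₁ sin φ₂ ) = atan2(-0.005050, 0.287123) = -0.017586 rad = -1.0076°.
λ₂ = λ₁ + Δλ = -109.5365°.

latitude 9.9247°, longitude -109.5365°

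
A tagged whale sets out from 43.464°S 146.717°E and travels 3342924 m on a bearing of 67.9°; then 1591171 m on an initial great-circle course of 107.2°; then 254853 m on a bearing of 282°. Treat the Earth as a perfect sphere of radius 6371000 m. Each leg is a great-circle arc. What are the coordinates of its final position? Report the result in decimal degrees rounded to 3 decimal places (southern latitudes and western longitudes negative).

Apply the spherical direct solution leg by leg, carrying full precision between legs.
Leg 1: from (-43.464°, 146.717°), δ = 3342924/6371000 = 0.524709 rad, θ = 67.9° → φ = -27.294°, λ = 178.204°.
Leg 2: from (-27.294°, 178.204°), δ = 1591171/6371000 = 0.249752 rad, θ = 107.2° → φ = -30.616°, λ = -165.872°.
Leg 3: from (-30.616°, -165.872°), δ = 254853/6371000 = 0.040002 rad, θ = 282° → φ = -30.114°, λ = -168.464°.

latitude -30.114°, longitude -168.464°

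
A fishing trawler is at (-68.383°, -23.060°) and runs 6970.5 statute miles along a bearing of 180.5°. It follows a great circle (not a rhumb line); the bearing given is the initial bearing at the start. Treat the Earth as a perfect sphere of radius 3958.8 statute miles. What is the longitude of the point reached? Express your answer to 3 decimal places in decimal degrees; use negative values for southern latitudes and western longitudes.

longitude 157.440°

δ = 6970.5/3958.8 = 1.760761 rad (100.8842°).
Start latitude φ₁ = -1.193509 rad; initial bearing θ = 3.150319 rad.
Applying the spherical law of cosines for sides, sin φ₂ = sin φ₁ cos δ + cos φ₁ sin δ cos θ = -0.186216, so φ₂ = -10.732°.
Then Δλ = atan2(-0.003157, -0.361943) = -3.132870 rad, from sin θ sin δ cos φ₁ over cos δ − sin φ₁ sin φ₂.
λ₂ = -23.060° + -179.500° = -202.560°, normalized to (−180°, 180°] → 157.440°.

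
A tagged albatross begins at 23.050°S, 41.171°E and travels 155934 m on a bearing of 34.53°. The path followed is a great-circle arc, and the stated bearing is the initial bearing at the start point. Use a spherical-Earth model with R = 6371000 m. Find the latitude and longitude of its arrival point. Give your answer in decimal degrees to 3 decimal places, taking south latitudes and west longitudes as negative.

δ = 155934/6371000 = 0.024476 rad (1.4023°).
Converting: φ₁ = -0.402298 rad, θ = 0.602662 rad.
sin φ₂ = sin φ₁ cos δ + cos φ₁ sin δ cos θ = (-0.391534)(0.999700) + (0.920164)(0.024473)(0.823830) = -0.372865
φ₂ = asin(-0.372865) = -0.382095 rad = -21.892°.
For the longitude increment, Δλ = atan2( sin θ sin δ cos φ₁, cos δ − sin φ₁ sin φ₂ ) = atan2(0.012765, 0.853711) = 0.857°.
λ₂ = λ₁ + Δλ = 42.028°.

latitude -21.892°, longitude 42.028°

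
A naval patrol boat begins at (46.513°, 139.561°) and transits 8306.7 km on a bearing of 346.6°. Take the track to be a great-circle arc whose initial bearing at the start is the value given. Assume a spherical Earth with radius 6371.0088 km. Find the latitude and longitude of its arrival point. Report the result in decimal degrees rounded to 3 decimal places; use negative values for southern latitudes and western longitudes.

δ = 8306.7/6371.0088 = 1.303828 rad (74.7038°).
Start latitude φ₁ = 0.811805 rad; initial bearing θ = 6.049311 rad.
sin φ₂ = sin φ₁ cos δ + cos φ₁ sin δ cos θ = (0.725531)(0.263808) + (0.688190)(0.964575)(0.972776) = 0.837140
φ₂ = asin(0.837140) = 0.992034 rad = 56.839°.
Then Δλ = atan2(-0.153837, -0.343562) = -2.720595 rad, from sin θ sin δ cos φ₁ over cos δ − sin φ₁ sin φ₂.
λ₂ = 139.561° + -155.879° = -16.318°.

latitude 56.839°, longitude -16.318°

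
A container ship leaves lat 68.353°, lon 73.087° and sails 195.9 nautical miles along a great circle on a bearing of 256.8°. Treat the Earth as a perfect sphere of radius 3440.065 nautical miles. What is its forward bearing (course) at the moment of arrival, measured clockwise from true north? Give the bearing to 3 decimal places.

final bearing 249.120°

The arc subtends δ = 195.9/3440.065 = 0.056947 rad at the centre.
With φ₁ = 68.353° = 1.192985 rad and θ = 256.8° = 4.482006 rad:
sin φ₂ = sin φ₁ cos δ + cos φ₁ sin δ cos θ = (0.929474)(0.998379) + (0.368887)(0.056916)(-0.228351) = 0.923173
φ₂ = asin(0.923173) = 1.176255 rad = 67.394°.
For the longitude increment, Δλ = atan2( sin θ sin δ cos φ₁, cos δ − sin φ₁ sin φ₂ ) = atan2(-0.020441, 0.140313) = -8.289°.
Hence λ₂ = 73.087° + -8.289° = 64.798°.
The forward bearing on arrival equals the back-azimuth from the destination plus 180°.
Back-azimuth from P₂ (67.394°, 64.798°) to P₁ (68.353°, 73.087°), with Δλ' = λ₁ − λ₂ = 8.289°: atan2( sin Δλ' cos φ₁ , cos φ₂ sin φ₁ − sin φ₂ cos φ₁ cos Δλ' ) = 69.120°.
Final bearing = (69.120° + 180°) mod 360° = 249.120°.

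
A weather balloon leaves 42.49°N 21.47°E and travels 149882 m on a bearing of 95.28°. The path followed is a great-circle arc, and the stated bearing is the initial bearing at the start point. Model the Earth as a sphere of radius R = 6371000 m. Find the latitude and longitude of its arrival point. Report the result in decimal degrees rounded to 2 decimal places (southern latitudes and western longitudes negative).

Angular distance δ = d/R = 149882 / 6371000 = 0.023526 rad.
With φ₁ = 42.49° = 0.741590 rad and θ = 95.28° = 1.662950 rad:
Destination latitude: φ₂ = arcsin( sin φ₁ cos δ + cos φ₁ sin δ cos θ ) = arcsin(0.673678) = 42.35°.
Then Δλ = atan2(0.017273, 0.544679) = 0.031701 rad, from sin θ sin δ cos φ₁ over cos δ − sin φ₁ sin φ₂.
λ₂ = λ₁ + Δλ = 23.29°.

latitude 42.35°, longitude 23.29°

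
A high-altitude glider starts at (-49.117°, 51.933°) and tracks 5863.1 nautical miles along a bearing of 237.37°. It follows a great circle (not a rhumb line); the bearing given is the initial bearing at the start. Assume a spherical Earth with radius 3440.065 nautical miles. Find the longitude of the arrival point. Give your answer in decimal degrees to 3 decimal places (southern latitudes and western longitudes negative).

Central angle δ = d/R = 1.704357 rad.
With φ₁ = -49.117° = -0.857253 rad and θ = 237.37° = 4.142888 rad:
Applying the spherical law of cosines for sides, sin φ₂ = sin φ₁ cos δ + cos φ₁ sin δ cos θ = -0.249101, so φ₂ = -14.424°.
For the longitude increment, Δλ = atan2( sin θ sin δ cos φ₁, cos δ − sin φ₁ sin φ₂ ) = atan2(-0.546305, -0.321497) = -120.477°.
λ₂ = λ₁ + Δλ = -68.544°.

longitude -68.544°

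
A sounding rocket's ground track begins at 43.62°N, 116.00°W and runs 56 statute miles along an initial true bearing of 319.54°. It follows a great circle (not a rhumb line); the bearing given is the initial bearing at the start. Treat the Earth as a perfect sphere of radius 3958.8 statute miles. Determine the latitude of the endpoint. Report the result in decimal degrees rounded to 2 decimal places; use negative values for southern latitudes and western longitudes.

latitude 44.23°

Central angle δ = d/R = 0.014146 rad.
Converting: φ₁ = 0.761313 rad, θ = 5.577025 rad.
Applying the spherical law of cosines for sides, sin φ₂ = sin φ₁ cos δ + cos φ₁ sin δ cos θ = 0.697595, so φ₂ = 44.23°.
For the longitude increment, Δλ = atan2( sin θ sin δ cos φ₁, cos δ − sin φ₁ sin φ₂ ) = atan2(-0.006645, 0.518649) = -0.73°.
λ₂ = λ₁ + Δλ = -116.73°.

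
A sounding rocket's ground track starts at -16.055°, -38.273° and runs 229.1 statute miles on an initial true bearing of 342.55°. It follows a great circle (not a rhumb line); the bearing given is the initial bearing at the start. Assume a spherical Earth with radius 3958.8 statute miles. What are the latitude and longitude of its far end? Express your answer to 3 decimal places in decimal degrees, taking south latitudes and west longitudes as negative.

Angular distance δ = d/R = 229.1 / 3958.8 = 0.057871 rad.
Converting: φ₁ = -0.280213 rad, θ = 5.978625 rad.
Applying the spherical law of cosines for sides, sin φ₂ = sin φ₁ cos δ + cos φ₁ sin δ cos θ = -0.223072, so φ₂ = -12.890°.
Δλ = atan2( sin θ sin δ cos φ₁ , cos δ − sin φ₁ sin φ₂ ) = atan2(-0.016668, 0.936633) = -0.017794 rad = -1.019°.
Hence λ₂ = -38.273° + -1.019° = -39.292°.

latitude -12.890°, longitude -39.292°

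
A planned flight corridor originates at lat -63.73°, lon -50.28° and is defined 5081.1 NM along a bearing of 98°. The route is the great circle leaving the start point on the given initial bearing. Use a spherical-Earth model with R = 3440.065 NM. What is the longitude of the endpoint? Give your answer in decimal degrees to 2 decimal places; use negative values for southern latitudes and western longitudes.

longitude 44.52°

δ = 5081.1/3440.065 = 1.477036 rad (84.6279°).
Converting: φ₁ = -1.112298 rad, θ = 1.710423 rad.
Applying the spherical law of cosines for sides, sin φ₂ = sin φ₁ cos δ + cos φ₁ sin δ cos θ = -0.145281, so φ₂ = -8.35°.
Δλ = atan2( sin θ sin δ cos φ₁ , cos δ − sin φ₁ sin φ₂ ) = atan2(0.436369, -0.036653) = 1.654596 rad = 94.80°.
λ₂ = λ₁ + Δλ = 44.52°.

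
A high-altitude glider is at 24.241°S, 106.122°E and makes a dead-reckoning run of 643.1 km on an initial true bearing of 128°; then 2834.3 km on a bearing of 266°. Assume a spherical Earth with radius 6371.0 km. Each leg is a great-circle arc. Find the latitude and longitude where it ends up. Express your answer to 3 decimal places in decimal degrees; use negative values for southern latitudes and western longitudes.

Apply the spherical direct solution leg by leg, carrying full precision between legs.
Leg 1: from (-24.241°, 106.122°), δ = 643.1/6371 = 0.100942 rad, θ = 128° → φ = -27.714°, λ = 111.268°.
Leg 2: from (-27.714°, 111.268°), δ = 2834.3/6371 = 0.444875 rad, θ = 266° → φ = -26.511°, λ = 82.600°.

latitude -26.511°, longitude 82.600°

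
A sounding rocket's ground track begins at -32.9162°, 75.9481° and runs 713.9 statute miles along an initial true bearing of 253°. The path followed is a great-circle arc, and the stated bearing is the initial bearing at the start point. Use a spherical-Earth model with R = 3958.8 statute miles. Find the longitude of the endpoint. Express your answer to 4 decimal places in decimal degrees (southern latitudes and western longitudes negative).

longitude 63.8082°

The arc subtends δ = 713.9/3958.8 = 0.180332 rad at the centre.
Start latitude φ₁ = -0.574496 rad; initial bearing θ = 4.415683 rad.
sin φ₂ = sin φ₁ cos δ + cos φ₁ sin δ cos θ = (-0.543412)(0.983784) + (0.839466)(0.179357)(-0.292372) = -0.578621
φ₂ = asin(-0.578621) = -0.617036 rad = -35.3536°.
For the longitude increment, Δλ = atan2( sin θ sin δ cos φ₁, cos δ − sin φ₁ sin φ₂ ) = atan2(-0.143985, 0.669355) = -12.1399°.
λ₂ = 75.9481° + -12.1399° = 63.8082°.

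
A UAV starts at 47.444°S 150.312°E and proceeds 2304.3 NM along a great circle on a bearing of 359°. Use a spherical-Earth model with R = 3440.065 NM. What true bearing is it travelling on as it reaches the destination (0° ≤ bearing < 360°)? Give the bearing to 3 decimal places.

The arc subtends δ = 2304.3/3440.065 = 0.669842 rad at the centre.
With φ₁ = -47.444° = -0.828054 rad and θ = 359° = 6.265732 rad:
sin φ₂ = sin φ₁ cos δ + cos φ₁ sin δ cos θ = (-0.736617)(0.783920) + (0.676310)(0.620862)(0.999848) = -0.157617
φ₂ = asin(-0.157617) = -0.158277 rad = -9.069°.
For the longitude increment, Δλ = atan2( sin θ sin δ cos φ₁, cos δ − sin φ₁ sin φ₂ ) = atan2(-0.007328, 0.667817) = -0.629°.
λ₂ = 150.312° + -0.629° = 149.683°.
The forward bearing on arrival equals the back-azimuth from the destination plus 180°.
Back-azimuth from P₂ (-9.069°, 149.683°) to P₁ (-47.444°, 150.312°), with Δλ' = λ₁ − λ₂ = 0.629°: atan2( sin Δλ' cos φ₁ , cos φ₂ sin φ₁ − sin φ₂ cos φ₁ cos Δλ' ) = 179.315°.
Final bearing = (179.315° + 180°) mod 360° = 359.315°.

final bearing 359.315°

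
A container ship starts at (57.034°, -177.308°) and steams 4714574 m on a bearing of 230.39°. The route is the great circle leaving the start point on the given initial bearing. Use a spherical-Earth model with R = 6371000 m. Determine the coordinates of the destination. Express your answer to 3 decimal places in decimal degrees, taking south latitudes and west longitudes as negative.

The arc subtends δ = 4714574/6371000 = 0.740005 rad at the centre.
Converting: φ₁ = 0.995431 rad, θ = 4.021064 rad.
Applying the spherical law of cosines for sides, sin φ₂ = sin φ₁ cos δ + cos φ₁ sin δ cos θ = 0.385641, so φ₂ = 22.684°.
For the longitude increment, Δλ = atan2( sin θ sin δ cos φ₁, cos δ − sin φ₁ sin φ₂ ) = atan2(-0.282668, 0.414915) = -34.265°.
λ₂ = -177.308° + -34.265° = -211.573°, normalized to (−180°, 180°] → 148.427°.

latitude 22.684°, longitude 148.427°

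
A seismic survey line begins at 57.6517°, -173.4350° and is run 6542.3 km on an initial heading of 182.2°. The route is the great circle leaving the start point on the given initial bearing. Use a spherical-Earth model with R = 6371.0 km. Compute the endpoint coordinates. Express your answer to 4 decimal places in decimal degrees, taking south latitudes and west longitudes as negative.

Angular distance δ = d/R = 6542.3 / 6371 = 1.026887 rad.
With φ₁ = 57.6517° = 1.006212 rad and θ = 182.2° = 3.179990 rad:
Applying the spherical law of cosines for sides, sin φ₂ = sin φ₁ cos δ + cos φ₁ sin δ cos θ = -0.020337, so φ₂ = -1.1653°.
Δλ = atan2( sin θ sin δ cos φ₁ , cos δ − sin φ₁ sin φ₂ ) = atan2(-0.017576, 0.534665) = -0.032861 rad = -1.8828°.
λ₂ = -173.4350° + -1.8828° = -175.3178°.

latitude -1.1653°, longitude -175.3178°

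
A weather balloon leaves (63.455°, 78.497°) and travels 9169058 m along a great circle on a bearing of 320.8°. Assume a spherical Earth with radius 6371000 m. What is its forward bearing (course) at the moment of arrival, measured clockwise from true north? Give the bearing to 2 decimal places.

δ = 9169058/6371000 = 1.439187 rad (82.4593°).
Start latitude φ₁ = 1.107499 rad; initial bearing θ = 5.599016 rad.
Applying the spherical law of cosines for sides, sin φ₂ = sin φ₁ cos δ + cos φ₁ sin δ cos θ = 0.460724, so φ₂ = 27.434°.
For the longitude increment, Δλ = atan2( sin θ sin δ cos φ₁, cos δ − sin φ₁ sin φ₂ ) = atan2(-0.280012, -0.280926) = -135.093°.
λ₂ = λ₁ + Δλ = -56.596°.
The forward bearing on arrival equals the back-azimuth from the destination plus 180°.
Back-azimuth from P₂ (27.43°, -56.60°) to P₁ (63.45°, 78.50°), with Δλ' = λ₁ − λ₂ = 135.09°: atan2( sin Δλ' cos φ₁ , cos φ₂ sin φ₁ − sin φ₂ cos φ₁ cos Δλ' ) = 18.56°.
Final bearing = (18.56° + 180°) mod 360° = 198.56°.

final bearing 198.56°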